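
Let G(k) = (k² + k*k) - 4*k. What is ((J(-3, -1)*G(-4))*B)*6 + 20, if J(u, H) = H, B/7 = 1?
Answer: -1996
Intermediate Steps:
B = 7 (B = 7*1 = 7)
G(k) = -4*k + 2*k² (G(k) = (k² + k²) - 4*k = 2*k² - 4*k = -4*k + 2*k²)
((J(-3, -1)*G(-4))*B)*6 + 20 = (-2*(-4)*(-2 - 4)*7)*6 + 20 = (-2*(-4)*(-6)*7)*6 + 20 = (-1*48*7)*6 + 20 = -48*7*6 + 20 = -336*6 + 20 = -2016 + 20 = -1996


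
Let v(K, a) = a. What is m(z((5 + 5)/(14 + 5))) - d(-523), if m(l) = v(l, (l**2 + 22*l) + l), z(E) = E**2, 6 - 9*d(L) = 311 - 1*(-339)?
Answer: 91489424/1172889 ≈ 78.003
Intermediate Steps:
d(L) = -644/9 (d(L) = 2/3 - (311 - 1*(-339))/9 = 2/3 - (311 + 339)/9 = 2/3 - 1/9*650 = 2/3 - 650/9 = -644/9)
m(l) = l**2 + 23*l (m(l) = (l**2 + 22*l) + l = l**2 + 23*l)
m(z((5 + 5)/(14 + 5))) - d(-523) = ((5 + 5)/(14 + 5))**2*(23 + ((5 + 5)/(14 + 5))**2) - 1*(-644/9) = (10/19)**2*(23 + (10/19)**2) + 644/9 = 100*(23 + 100/361)/361 + 644/9 = (100/361)*(8403/361) + 644/9 = 840300/130321 + 644/9 = 91489424/1172889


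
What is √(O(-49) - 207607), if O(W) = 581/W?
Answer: 2*I*√2543331/7 ≈ 455.65*I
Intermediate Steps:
√(O(-49) - 207607) = √(581/(-49) - 207607) = √(581*(-1/49) - 207607) = √(-83/7 - 207607) = √(-1453332/7) = 2*I*√2543331/7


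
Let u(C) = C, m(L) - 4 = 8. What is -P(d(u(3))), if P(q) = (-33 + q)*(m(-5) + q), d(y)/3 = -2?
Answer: 234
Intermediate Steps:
m(L) = 12 (m(L) = 4 + 8 = 12)
d(y) = -6 (d(y) = 3*(-2) = -6)
P(q) = (-33 + q)*(12 + q)
-P(d(u(3))) = -(-396 + (-6)² - 21*(-6)) = -(-396 + 36 + 126) = -1*(-234) = 234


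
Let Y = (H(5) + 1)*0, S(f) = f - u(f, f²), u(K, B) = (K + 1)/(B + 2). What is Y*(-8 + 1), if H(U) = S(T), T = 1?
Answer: 0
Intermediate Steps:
u(K, B) = (1 + K)/(2 + B)
S(f) = f - (1 + f)/(2 + f²)
H(U) = ⅓ (H(U) = (-1 + 1 + 1³)/(2 + 1²) = (-1 + 1 + 1)/(2 + 1) = 1/3 = (⅓)*1 = ⅓)
Y = 0 (Y = (⅓ + 1)*0 = (4/3)*0 = 0)
Y*(-8 + 1) = 0*(-8 + 1) = 0*(-7) = 0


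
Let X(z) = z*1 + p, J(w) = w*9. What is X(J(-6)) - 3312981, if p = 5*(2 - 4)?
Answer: -3313045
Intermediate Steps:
p = -10 (p = 5*(-2) = -10)
J(w) = 9*w
X(z) = -10 + z (X(z) = z*1 - 10 = z - 10 = -10 + z)
X(J(-6)) - 3312981 = (-10 + 9*(-6)) - 3312981 = (-10 - 54) - 3312981 = -64 - 3312981 = -3313045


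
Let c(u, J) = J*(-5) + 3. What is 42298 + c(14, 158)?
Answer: 41511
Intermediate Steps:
c(u, J) = 3 - 5*J (c(u, J) = -5*J + 3 = 3 - 5*J)
42298 + c(14, 158) = 42298 + (3 - 5*158) = 42298 + (3 - 790) = 42298 - 787 = 41511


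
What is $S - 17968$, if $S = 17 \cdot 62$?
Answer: $-16914$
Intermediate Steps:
$S = 1054$
$S - 17968 = 1054 - 17968 = -16914$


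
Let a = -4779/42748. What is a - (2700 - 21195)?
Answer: 790619481/42748 ≈ 18495.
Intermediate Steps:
a = -4779/42748 (a = -4779*1/42748 = -4779/42748 ≈ -0.11179)
a - (2700 - 21195) = -4779/42748 - (2700 - 21195) = -4779/42748 - 1*(-18495) = -4779/42748 + 18495 = 790619481/42748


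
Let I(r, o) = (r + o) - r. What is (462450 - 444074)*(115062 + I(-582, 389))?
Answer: 2121527576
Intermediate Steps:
I(r, o) = o (I(r, o) = (o + r) - r = o)
(462450 - 444074)*(115062 + I(-582, 389)) = (462450 - 444074)*(115062 + 389) = 18376*115451 = 2121527576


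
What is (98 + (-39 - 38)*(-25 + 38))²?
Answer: 815409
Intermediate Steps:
(98 + (-39 - 38)*(-25 + 38))² = (98 - 77*13)² = (98 - 1001)² = (-903)² = 815409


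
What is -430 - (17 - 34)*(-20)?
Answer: -770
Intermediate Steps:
-430 - (17 - 34)*(-20) = -430 - (-17)*(-20) = -430 - 1*340 = -430 - 340 = -770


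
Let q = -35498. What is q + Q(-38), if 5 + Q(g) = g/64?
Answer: -1136115/32 ≈ -35504.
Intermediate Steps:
Q(g) = -5 + g/64
q + Q(-38) = -35498 + (-5 + (1/64)*(-38)) = -35498 + (-5 - 19/32) = -35498 - 179/32 = -1136115/32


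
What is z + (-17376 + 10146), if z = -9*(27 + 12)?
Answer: -7581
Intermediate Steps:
z = -351 (z = -9*39 = -351)
z + (-17376 + 10146) = -351 + (-17376 + 10146) = -351 - 7230 = -7581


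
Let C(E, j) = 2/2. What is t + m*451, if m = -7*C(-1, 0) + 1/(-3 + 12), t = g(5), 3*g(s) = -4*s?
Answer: -28022/9 ≈ -3113.6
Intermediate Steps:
g(s) = -4*s/3 (g(s) = (-4*s)/3 = -4*s/3)
t = -20/3 (t = -4/3*5 = -20/3 ≈ -6.6667)
C(E, j) = 1 (C(E, j) = 2*(1/2) = 1)
m = -62/9 (m = -7*1 + 1/(-3 + 12) = -7 + 1/9 = -62/9 ≈ -6.8889)
t + m*451 = -20/3 - 62/9*451 = -20/3 - 27962/9 = -28022/9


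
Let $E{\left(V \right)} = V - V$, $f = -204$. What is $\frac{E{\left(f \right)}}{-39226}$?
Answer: $0$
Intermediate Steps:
$E{\left(V \right)} = 0$
$\frac{E{\left(f \right)}}{-39226} = \frac{0}{-39226} = 0 \left(- \frac{1}{39226}\right) = 0$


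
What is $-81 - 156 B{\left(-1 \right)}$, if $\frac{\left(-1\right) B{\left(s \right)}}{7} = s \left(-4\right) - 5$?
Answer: $-1173$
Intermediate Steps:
$B{\left(s \right)} = 35 + 28 s$ ($B{\left(s \right)} = - 7 \left(s \left(-4\right) - 5\right) = - 7 \left(- 4 s - 5\right) = - 7 \left(-5 - 4 s\right) = 35 + 28 s$)
$-81 - 156 B{\left(-1 \right)} = -81 - 156 \left(35 + 28 \left(-1\right)\right) = -81 - 156 \left(35 - 28\right) = -81 - 1092 = -1173$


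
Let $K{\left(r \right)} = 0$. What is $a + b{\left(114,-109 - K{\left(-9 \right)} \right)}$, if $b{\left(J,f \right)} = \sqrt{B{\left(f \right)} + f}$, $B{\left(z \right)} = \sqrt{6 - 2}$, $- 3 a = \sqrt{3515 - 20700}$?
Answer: $i \left(\sqrt{107} - \frac{\sqrt{17185}}{3}\right) \approx - 33.353 i$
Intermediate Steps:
$a = - \frac{i \sqrt{17185}}{3}$ ($a = - \frac{\sqrt{3515 - 20700}}{3} = - \frac{\sqrt{-17185}}{3} = - \frac{i \sqrt{17185}}{3} \approx - 43.697 i$)
$B{\left(z \right)} = 2$ ($B{\left(z \right)} = \sqrt{4} = 2$)
$b{\left(J,f \right)} = \sqrt{2 + f}$
$a + b{\left(114,-109 - K{\left(-9 \right)} \right)} = - \frac{i \sqrt{17185}}{3} + \sqrt{2 - 109} = - \frac{i \sqrt{17185}}{3} + \sqrt{-107} = - \frac{i \sqrt{17185}}{3} + i \sqrt{107} = i \sqrt{107} - \frac{i \sqrt{17185}}{3}$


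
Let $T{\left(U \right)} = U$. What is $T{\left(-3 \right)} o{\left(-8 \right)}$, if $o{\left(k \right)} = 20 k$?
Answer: $480$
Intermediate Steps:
$T{\left(-3 \right)} o{\left(-8 \right)} = - 3 \cdot 20 \left(-8\right) = \left(-3\right) \left(-160\right) = 480$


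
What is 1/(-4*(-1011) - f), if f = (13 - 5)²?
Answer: 1/3980 ≈ 0.00025126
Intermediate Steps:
f = 64 (f = 8² = 64)
1/(-4*(-1011) - f) = 1/(-4*(-1011) - 1*64) = 1/(4044 - 64) = 1/3980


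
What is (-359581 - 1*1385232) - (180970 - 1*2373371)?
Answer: 447588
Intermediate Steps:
(-359581 - 1*1385232) - (180970 - 1*2373371) = (-359581 - 1385232) - (180970 - 2373371) = -1744813 - 1*(-2192401) = -1744813 + 2192401 = 447588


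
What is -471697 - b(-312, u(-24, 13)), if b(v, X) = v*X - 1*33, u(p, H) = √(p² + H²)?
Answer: -471664 + 312*√745 ≈ -4.6315e+5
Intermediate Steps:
u(p, H) = √(H² + p²)
b(v, X) = -33 + X*v (b(v, X) = X*v - 33 = -33 + X*v)
-471697 - b(-312, u(-24, 13)) = -471697 - (-33 + √(13² + (-24)²)*(-312)) = -471697 - (-33 + √(169 + 576)*(-312)) = -471697 - (-33 + √745*(-312)) = -471697 - (-33 - 312*√745) = -471697 + (33 + 312*√745) = -471664 + 312*√745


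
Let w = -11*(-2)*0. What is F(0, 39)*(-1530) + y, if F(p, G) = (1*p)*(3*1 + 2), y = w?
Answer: 0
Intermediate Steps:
w = 0 (w = 22*0 = 0)
y = 0
F(p, G) = 5*p (F(p, G) = p*(3 + 2) = p*5 = 5*p)
F(0, 39)*(-1530) + y = (5*0)*(-1530) + 0 = 0*(-1530) + 0 = 0 + 0 = 0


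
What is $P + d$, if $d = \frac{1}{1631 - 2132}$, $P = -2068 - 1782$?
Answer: $- \frac{1928851}{501} \approx -3850.0$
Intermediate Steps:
$P = -3850$
$d = - \frac{1}{501}$ ($d = \frac{1}{-501} = - \frac{1}{501} \approx -0.001996$)
$P + d = -3850 - \frac{1}{501} = - \frac{1928851}{501}$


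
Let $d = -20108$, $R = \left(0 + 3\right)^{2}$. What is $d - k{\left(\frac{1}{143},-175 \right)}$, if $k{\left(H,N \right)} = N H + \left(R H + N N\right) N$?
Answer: $\frac{763516931}{143} \approx 5.3393 \cdot 10^{6}$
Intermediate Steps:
$R = 9$ ($R = 3^{2} = 9$)
$k{\left(H,N \right)} = H N + N \left(N^{2} + 9 H\right)$ ($k{\left(H,N \right)} = N H + \left(9 H + N N\right) N = H N + \left(9 H + N^{2}\right) N = H N + \left(N^{2} + 9 H\right) N = H N + N \left(N^{2} + 9 H\right)$)
$d - k{\left(\frac{1}{143},-175 \right)} = -20108 - - 175 \left(\left(-175\right)^{2} + \frac{10}{143}\right) = -20108 - - 175 \left(30625 + 10 \cdot \frac{1}{143}\right) = -20108 - - 175 \left(30625 + \frac{10}{143}\right) = -20108 - \left(-175\right) \frac{4379385}{143} = -20108 - - \frac{766392375}{143} = -20108 + \frac{766392375}{143} = \frac{763516931}{143}$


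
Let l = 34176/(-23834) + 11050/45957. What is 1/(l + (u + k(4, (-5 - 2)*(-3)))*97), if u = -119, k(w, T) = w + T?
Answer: -547669569/4994304760508 ≈ -0.00010966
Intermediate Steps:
k(w, T) = T + w
l = -653630366/547669569 (l = 34176*(-1/23834) + 11050*(1/45957) = -17088/11917 + 11050/45957 = -653630366/547669569 ≈ -1.1935)
1/(l + (u + k(4, (-5 - 2)*(-3)))*97) = 1/(-653630366/547669569 + (-119 + ((-5 - 2)*(-3) + 4))*97) = 1/(-653630366/547669569 + (-119 + (-7*(-3) + 4))*97) = 1/(-653630366/547669569 + (-119 + (21 + 4))*97) = 1/(-653630366/547669569 + (-119 + 25)*97) = 1/(-653630366/547669569 - 94*97) = 1/(-653630366/547669569 - 9118) = 1/(-4994304760508/547669569) = -547669569/4994304760508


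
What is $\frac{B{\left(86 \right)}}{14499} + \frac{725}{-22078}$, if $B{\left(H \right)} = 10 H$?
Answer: $\frac{8475305}{320108922} \approx 0.026476$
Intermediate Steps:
$\frac{B{\left(86 \right)}}{14499} + \frac{725}{-22078} = \frac{10 \cdot 86}{14499} + \frac{725}{-22078} = 860 \cdot \frac{1}{14499} + 725 \left(- \frac{1}{22078}\right) = \frac{860}{14499} - \frac{725}{22078} = \frac{8475305}{320108922}$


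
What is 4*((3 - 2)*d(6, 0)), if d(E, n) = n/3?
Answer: 0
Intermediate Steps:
d(E, n) = n/3 (d(E, n) = n*(⅓) = n/3)
4*((3 - 2)*d(6, 0)) = 4*((3 - 2)*((⅓)*0)) = 4*(1*0) = 4*0 = 0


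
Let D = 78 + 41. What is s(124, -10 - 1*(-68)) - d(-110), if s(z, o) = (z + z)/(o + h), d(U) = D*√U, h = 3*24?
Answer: 124/65 - 119*I*√110 ≈ 1.9077 - 1248.1*I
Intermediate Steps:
D = 119
h = 72
d(U) = 119*√U
s(z, o) = 2*z/(72 + o) (s(z, o) = (z + z)/(o + 72) = (2*z)/(72 + o) = 2*z/(72 + o))
s(124, -10 - 1*(-68)) - d(-110) = 2*124/(72 + (-10 - 1*(-68))) - 119*√(-110) = 2*124/(72 + (-10 + 68)) - 119*I*√110 = 2*124/(72 + 58) - 119*I*√110 = 2*124/130 - 119*I*√110 = 2*124*(1/130) - 119*I*√110 = 124/65 - 119*I*√110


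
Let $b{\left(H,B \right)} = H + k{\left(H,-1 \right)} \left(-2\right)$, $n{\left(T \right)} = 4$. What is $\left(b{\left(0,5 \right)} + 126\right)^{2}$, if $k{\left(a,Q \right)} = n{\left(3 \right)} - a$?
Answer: $13924$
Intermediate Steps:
$k{\left(a,Q \right)} = 4 - a$
$b{\left(H,B \right)} = -8 + 3 H$ ($b{\left(H,B \right)} = H + \left(4 - H\right) \left(-2\right) = H + \left(-8 + 2 H\right) = -8 + 3 H$)
$\left(b{\left(0,5 \right)} + 126\right)^{2} = \left(\left(-8 + 3 \cdot 0\right) + 126\right)^{2} = \left(\left(-8 + 0\right) + 126\right)^{2} = \left(-8 + 126\right)^{2} = 118^{2} = 13924$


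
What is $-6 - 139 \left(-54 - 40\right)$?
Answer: $13060$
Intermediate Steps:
$-6 - 139 \left(-54 - 40\right) = -6 - -13066 = -6 + 13066 = 13060$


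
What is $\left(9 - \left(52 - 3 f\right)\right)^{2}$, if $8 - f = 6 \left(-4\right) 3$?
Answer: $38809$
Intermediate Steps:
$f = 80$ ($f = 8 - 6 \left(-4\right) 3 = 8 - \left(-24\right) 3 = 8 - -72 = 8 + 72 = 80$)
$\left(9 - \left(52 - 3 f\right)\right)^{2} = \left(9 - \left(52 - 240\right)\right)^{2} = \left(9 - -188\right)^{2} = \left(9 + \left(-52 + 240\right)\right)^{2} = \left(9 + 188\right)^{2} = 197^{2} = 38809$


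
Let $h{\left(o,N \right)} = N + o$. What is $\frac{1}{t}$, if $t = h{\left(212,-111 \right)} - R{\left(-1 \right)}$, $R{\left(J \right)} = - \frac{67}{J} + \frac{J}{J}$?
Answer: $\frac{1}{33} \approx 0.030303$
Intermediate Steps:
$R{\left(J \right)} = 1 - \frac{67}{J}$ ($R{\left(J \right)} = - \frac{67}{J} + 1 = 1 - \frac{67}{J}$)
$t = 33$ ($t = \left(-111 + 212\right) - \frac{-67 - 1}{-1} = 101 - \left(-1\right) \left(-68\right) = 101 - 68 = 33$)
$\frac{1}{t} = \frac{1}{33}$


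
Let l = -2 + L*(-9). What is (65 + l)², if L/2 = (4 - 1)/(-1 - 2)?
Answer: 6561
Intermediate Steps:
L = -2 (L = 2*((4 - 1)/(-1 - 2)) = 2*(3/(-3)) = 2*(3*(-⅓)) = 2*(-1) = -2)
l = 16 (l = -2 - 2*(-9) = -2 + 18 = 16)
(65 + l)² = (65 + 16)² = 81² = 6561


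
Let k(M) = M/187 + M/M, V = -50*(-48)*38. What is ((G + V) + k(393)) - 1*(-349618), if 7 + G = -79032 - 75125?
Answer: 53604878/187 ≈ 2.8666e+5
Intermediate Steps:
G = -154164 (G = -7 + (-79032 - 75125) = -7 - 154157 = -154164)
V = 91200 (V = 2400*38 = 91200)
k(M) = 1 + M/187 (k(M) = M*(1/187) + 1 = M/187 + 1 = 1 + M/187)
((G + V) + k(393)) - 1*(-349618) = ((-154164 + 91200) + (1 + (1/187)*393)) - 1*(-349618) = (-62964 + (1 + 393/187)) + 349618 = (-62964 + 580/187) + 349618 = -11773688/187 + 349618 = 53604878/187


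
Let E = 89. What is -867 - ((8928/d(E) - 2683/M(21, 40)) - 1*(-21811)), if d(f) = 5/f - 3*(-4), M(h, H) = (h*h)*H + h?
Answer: -15302905103/653457 ≈ -23418.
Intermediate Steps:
M(h, H) = h + H*h² (M(h, H) = h²*H + h = H*h² + h = h + H*h²)
d(f) = 12 + 5/f (d(f) = 5/f + 12 = 12 + 5/f)
-867 - ((8928/d(E) - 2683/M(21, 40)) - 1*(-21811)) = -867 - ((8928/(12 + 5/89) - 2683*1/(21*(1 + 40*21))) - 1*(-21811)) = -867 - ((8928/(12 + 5*(1/89)) - 2683*1/(21*(1 + 840))) + 21811) = -867 - ((8928/(12 + 5/89) - 2683/(21*841)) + 21811) = -867 - ((8928/(1073/89) - 2683/17661) + 21811) = -867 - ((8928*(89/1073) - 2683*1/17661) + 21811) = -867 - ((794592/1073 - 2683/17661) + 21811) = -867 - (483807257/653457 + 21811) = -867 - 1*14736357884/653457 = -867 - 14736357884/653457 = -15302905103/653457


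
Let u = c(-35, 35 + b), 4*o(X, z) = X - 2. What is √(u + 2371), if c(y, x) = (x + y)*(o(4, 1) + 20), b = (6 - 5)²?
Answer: √9566/2 ≈ 48.903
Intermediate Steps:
b = 1 (b = 1² = 1)
o(X, z) = -½ + X/4 (o(X, z) = (X - 2)/4 = (-2 + X)/4 = -½ + X/4)
c(y, x) = 41*x/2 + 41*y/2 (c(y, x) = (x + y)*((-½ + (¼)*4) + 20) = (x + y)*((-½ + 1) + 20) = (x + y)*(½ + 20) = (x + y)*(41/2) = 41*x/2 + 41*y/2)
u = 41/2 (u = 41*(35 + 1)/2 + (41/2)*(-35) = (41/2)*36 - 1435/2 = 738 - 1435/2 = 41/2 ≈ 20.500)
√(u + 2371) = √(41/2 + 2371) = √(4783/2) = √9566/2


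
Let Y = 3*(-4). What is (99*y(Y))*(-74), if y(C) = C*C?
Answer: -1054944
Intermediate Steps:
Y = -12
y(C) = C²
(99*y(Y))*(-74) = (99*(-12)²)*(-74) = (99*144)*(-74) = 14256*(-74) = -1054944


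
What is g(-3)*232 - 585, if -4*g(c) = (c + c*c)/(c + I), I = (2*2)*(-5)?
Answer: -13107/23 ≈ -569.87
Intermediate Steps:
I = -20 (I = 4*(-5) = -20)
g(c) = -(c + c²)/(4*(-20 + c)) (g(c) = -(c + c*c)/(4*(c - 20)) = -(c + c²)/(4*(-20 + c)))
g(-3)*232 - 585 = -1*(-3)*(1 - 3)/(-80 + 4*(-3))*232 - 585 = -1*(-3)*(-2)/(-80 - 12)*232 - 585 = -1*(-3)*(-2)/(-92)*232 - 585 = -1*(-3)*(-1/92)*(-2)*232 - 585 = (3/46)*232 - 585 = 348/23 - 585 = -13107/23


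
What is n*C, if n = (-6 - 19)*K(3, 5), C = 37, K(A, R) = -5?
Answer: 4625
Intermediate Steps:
n = 125 (n = (-6 - 19)*(-5) = -25*(-5) = 125)
n*C = 125*37 = 4625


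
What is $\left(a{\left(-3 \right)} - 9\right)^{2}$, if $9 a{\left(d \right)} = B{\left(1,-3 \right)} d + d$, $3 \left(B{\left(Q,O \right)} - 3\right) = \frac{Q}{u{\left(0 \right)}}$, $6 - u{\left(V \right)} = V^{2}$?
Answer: $\frac{312481}{2916} \approx 107.16$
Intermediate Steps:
$u{\left(V \right)} = 6 - V^{2}$
$B{\left(Q,O \right)} = 3 + \frac{Q}{18}$ ($B{\left(Q,O \right)} = 3 + \frac{Q \frac{1}{6 - 0^{2}}}{3} = 3 + \frac{Q \frac{1}{6 - 0}}{3} = 3 + \frac{Q \frac{1}{6 + 0}}{3} = 3 + \frac{Q \frac{1}{6}}{3} = 3 + \frac{\frac{1}{6} Q}{3} = 3 + \frac{Q}{18}$)
$a{\left(d \right)} = \frac{73 d}{162}$ ($a{\left(d \right)} = \frac{\left(3 + \frac{1}{18} \cdot 1\right) d + d}{9} = \frac{\left(3 + \frac{1}{18}\right) d + d}{9} = \frac{\frac{55 d}{18} + d}{9} = \frac{\frac{73}{18} d}{9} = \frac{73 d}{162}$)
$\left(a{\left(-3 \right)} - 9\right)^{2} = \left(\frac{73}{162} \left(-3\right) - 9\right)^{2} = \left(- \frac{73}{54} - 9\right)^{2} = \left(- \frac{559}{54}\right)^{2} = \frac{312481}{2916}$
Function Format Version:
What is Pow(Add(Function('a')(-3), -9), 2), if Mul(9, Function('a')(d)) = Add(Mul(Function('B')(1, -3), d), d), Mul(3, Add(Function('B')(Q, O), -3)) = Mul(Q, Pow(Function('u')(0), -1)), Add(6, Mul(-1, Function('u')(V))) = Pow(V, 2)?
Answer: Rational(312481, 2916) ≈ 107.16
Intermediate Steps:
Function('u')(V) = Add(6, Mul(-1, Pow(V, 2)))
Function('B')(Q, O) = Add(3, Mul(Rational(1, 18), Q)) (Function('B')(Q, O) = Add(3, Mul(Rational(1, 3), Mul(Q, Pow(Add(6, Mul(-1, Pow(0, 2))), -1)))) = Add(3, Mul(Rational(1, 3), Mul(Q, Pow(Add(6, Mul(-1, 0)), -1)))) = Add(3, Mul(Rational(1, 3), Mul(Q, Pow(Add(6, 0), -1)))) = Add(3, Mul(Rational(1, 3), Mul(Q, Pow(6, -1)))) = Add(3, Mul(Rational(1, 3), Mul(Q, Rational(1, 6)))) = Add(3, Mul(Rational(1, 3), Mul(Rational(1, 6), Q))) = Add(3, Mul(Rational(1, 18), Q)))
Function('a')(d) = Mul(Rational(73, 162), d) (Function('a')(d) = Mul(Rational(1, 9), Add(Mul(Add(3, Mul(Rational(1, 18), 1)), d), d)) = Mul(Rational(1, 9), Add(Mul(Add(3, Rational(1, 18)), d), d)) = Mul(Rational(1, 9), Add(Mul(Rational(55, 18), d), d)) = Mul(Rational(1, 9), Mul(Rational(73, 18), d)) = Mul(Rational(73, 162), d))
Pow(Add(Function('a')(-3), -9), 2) = Pow(Add(Mul(Rational(73, 162), -3), -9), 2) = Pow(Add(Rational(-73, 54), -9), 2) = Pow(Rational(-559, 54), 2) = Rational(312481, 2916)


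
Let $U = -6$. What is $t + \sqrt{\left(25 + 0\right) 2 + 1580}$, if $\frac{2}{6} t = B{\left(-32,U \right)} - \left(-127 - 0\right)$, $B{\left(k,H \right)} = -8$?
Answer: $357 + \sqrt{1630} \approx 397.37$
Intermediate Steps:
$t = 357$ ($t = 3 \left(-8 - \left(-127 - 0\right)\right) = 3 \left(-8 - \left(-127 + 0\right)\right) = 3 \left(-8 - -127\right) = 3 \left(-8 + 127\right) = 3 \cdot 119 = 357$)
$t + \sqrt{\left(25 + 0\right) 2 + 1580} = 357 + \sqrt{\left(25 + 0\right) 2 + 1580} = 357 + \sqrt{25 \cdot 2 + 1580} = 357 + \sqrt{50 + 1580} = 357 + \sqrt{1630}$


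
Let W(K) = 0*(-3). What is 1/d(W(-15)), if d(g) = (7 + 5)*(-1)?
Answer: -1/12 ≈ -0.083333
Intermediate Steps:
W(K) = 0
d(g) = -12 (d(g) = 12*(-1) = -12)
1/d(W(-15)) = 1/(-12) = -1/12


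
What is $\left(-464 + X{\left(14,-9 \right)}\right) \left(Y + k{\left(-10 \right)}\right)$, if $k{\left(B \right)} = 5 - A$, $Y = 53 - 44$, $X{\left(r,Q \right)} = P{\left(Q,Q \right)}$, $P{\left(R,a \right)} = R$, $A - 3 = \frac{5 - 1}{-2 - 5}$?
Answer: $- \frac{38313}{7} \approx -5473.3$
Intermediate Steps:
$A = \frac{17}{7}$ ($A = 3 + \frac{5 - 1}{-2 - 5} = 3 + \frac{4}{-7} = 3 + 4 \left(- \frac{1}{7}\right) = 3 - \frac{4}{7} = \frac{17}{7} \approx 2.4286$)
$X{\left(r,Q \right)} = Q$
$Y = 9$
$k{\left(B \right)} = \frac{18}{7}$ ($k{\left(B \right)} = 5 - \frac{17}{7} = \frac{18}{7}$)
$\left(-464 + X{\left(14,-9 \right)}\right) \left(Y + k{\left(-10 \right)}\right) = \left(-464 - 9\right) \left(9 + \frac{18}{7}\right) = \left(-473\right) \frac{81}{7} = - \frac{38313}{7}$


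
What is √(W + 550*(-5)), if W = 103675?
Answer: 5*√4037 ≈ 317.69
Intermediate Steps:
√(W + 550*(-5)) = √(103675 + 550*(-5)) = √(103675 - 2750) = √100925 = 5*√4037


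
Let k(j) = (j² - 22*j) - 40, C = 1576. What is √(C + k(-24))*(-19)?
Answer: -76*√165 ≈ -976.24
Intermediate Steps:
k(j) = -40 + j² - 22*j
√(C + k(-24))*(-19) = √(1576 + (-40 + (-24)² - 22*(-24)))*(-19) = √(1576 + (-40 + 576 + 528))*(-19) = √(1576 + 1064)*(-19) = √2640*(-19) = (4*√165)*(-19) = -76*√165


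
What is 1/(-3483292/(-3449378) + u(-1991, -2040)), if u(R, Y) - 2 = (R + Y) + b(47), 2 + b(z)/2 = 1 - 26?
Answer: -1724689/7040163541 ≈ -0.00024498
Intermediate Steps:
b(z) = -54 (b(z) = -4 + 2*(1 - 26) = -4 + 2*(-25) = -4 - 50 = -54)
u(R, Y) = -52 + R + Y (u(R, Y) = 2 + ((R + Y) - 54) = 2 + (-54 + R + Y) = -52 + R + Y)
1/(-3483292/(-3449378) + u(-1991, -2040)) = 1/(-3483292/(-3449378) + (-52 - 1991 - 2040)) = 1/(-3483292*(-1/3449378) - 4083) = 1/(1741646/1724689 - 4083) = 1/(-7040163541/1724689) = -1724689/7040163541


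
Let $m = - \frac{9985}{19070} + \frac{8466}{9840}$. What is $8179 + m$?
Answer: $\frac{25580712157}{3127480} \approx 8179.3$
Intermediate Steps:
$m = \frac{1053237}{3127480}$ ($m = \left(-9985\right) \frac{1}{19070} + 8466 \cdot \frac{1}{9840} = - \frac{1997}{3814} + \frac{1411}{1640} = \frac{1053237}{3127480} \approx 0.33677$)
$8179 + m = 8179 + \frac{1053237}{3127480} = \frac{25580712157}{3127480}$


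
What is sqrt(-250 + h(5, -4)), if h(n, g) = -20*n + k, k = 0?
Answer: 5*I*sqrt(14) ≈ 18.708*I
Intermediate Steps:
h(n, g) = -20*n (h(n, g) = -20*n + 0 = -20*n)
sqrt(-250 + h(5, -4)) = sqrt(-250 - 20*5) = sqrt(-250 - 100) = sqrt(-350) = 5*I*sqrt(14)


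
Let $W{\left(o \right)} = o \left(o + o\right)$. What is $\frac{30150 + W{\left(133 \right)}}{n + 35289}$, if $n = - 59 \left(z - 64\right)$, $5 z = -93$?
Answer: $\frac{81910}{50203} \approx 1.6316$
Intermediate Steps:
$z = - \frac{93}{5}$ ($z = \frac{1}{5} \left(-93\right) = - \frac{93}{5} \approx -18.6$)
$W{\left(o \right)} = 2 o^{2}$ ($W{\left(o \right)} = o 2 o = 2 o^{2}$)
$n = \frac{24367}{5}$ ($n = - 59 \left(- \frac{93}{5} - 64\right) = \left(-59\right) \left(- \frac{413}{5}\right) = \frac{24367}{5} \approx 4873.4$)
$\frac{30150 + W{\left(133 \right)}}{n + 35289} = \frac{30150 + 2 \cdot 133^{2}}{\frac{24367}{5} + 35289} = \frac{30150 + 2 \cdot 17689}{\frac{200812}{5}} = \left(30150 + 35378\right) \frac{5}{200812} = 65528 \cdot \frac{5}{200812} = \frac{81910}{50203}$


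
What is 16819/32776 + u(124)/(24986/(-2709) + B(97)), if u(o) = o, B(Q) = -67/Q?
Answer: -1024152399397/85386232520 ≈ -11.994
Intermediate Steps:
16819/32776 + u(124)/(24986/(-2709) + B(97)) = 16819/32776 + 124/(24986/(-2709) - 67/97) = 16819*(1/32776) + 124/(24986*(-1/2709) - 67*1/97) = 16819/32776 + 124/(-24986/2709 - 67/97) = 16819/32776 + 124/(-2605145/262773) = 16819/32776 + 124*(-262773/2605145) = 16819/32776 - 32583852/2605145 = -1024152399397/85386232520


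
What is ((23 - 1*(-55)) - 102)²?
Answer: 576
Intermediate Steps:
((23 - 1*(-55)) - 102)² = ((23 + 55) - 102)² = (78 - 102)² = (-24)² = 576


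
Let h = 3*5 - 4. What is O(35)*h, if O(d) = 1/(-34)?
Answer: -11/34 ≈ -0.32353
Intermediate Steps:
O(d) = -1/34
h = 11 (h = 15 - 4 = 11)
O(35)*h = -1/34*11 = -11/34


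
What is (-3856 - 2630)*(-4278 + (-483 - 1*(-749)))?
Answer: 26021832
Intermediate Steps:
(-3856 - 2630)*(-4278 + (-483 - 1*(-749))) = -6486*(-4278 + (-483 + 749)) = -6486*(-4278 + 266) = -6486*(-4012) = 26021832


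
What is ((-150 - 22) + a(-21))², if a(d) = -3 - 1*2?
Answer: 31329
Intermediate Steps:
a(d) = -5 (a(d) = -3 - 2 = -5)
((-150 - 22) + a(-21))² = ((-150 - 22) - 5)² = (-172 - 5)² = (-177)² = 31329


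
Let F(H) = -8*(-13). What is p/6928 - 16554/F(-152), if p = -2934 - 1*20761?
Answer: -14643799/90064 ≈ -162.59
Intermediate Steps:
p = -23695 (p = -2934 - 20761 = -23695)
F(H) = 104
p/6928 - 16554/F(-152) = -23695/6928 - 16554/104 = -23695*1/6928 - 16554*1/104 = -23695/6928 - 8277/52 = -14643799/90064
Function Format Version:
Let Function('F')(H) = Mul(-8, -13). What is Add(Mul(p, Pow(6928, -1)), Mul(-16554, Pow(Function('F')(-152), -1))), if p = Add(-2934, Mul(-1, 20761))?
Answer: Rational(-14643799, 90064) ≈ -162.59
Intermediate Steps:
p = -23695 (p = Add(-2934, -20761) = -23695)
Function('F')(H) = 104
Add(Mul(p, Pow(6928, -1)), Mul(-16554, Pow(Function('F')(-152), -1))) = Add(Mul(-23695, Pow(6928, -1)), Mul(-16554, Pow(104, -1))) = Add(Mul(-23695, Rational(1, 6928)), Mul(-16554, Rational(1, 104))) = Add(Rational(-23695, 6928), Rational(-8277, 52)) = Rational(-14643799, 90064)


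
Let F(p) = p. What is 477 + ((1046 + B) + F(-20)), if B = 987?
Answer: 2490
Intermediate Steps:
477 + ((1046 + B) + F(-20)) = 477 + ((1046 + 987) - 20) = 477 + (2033 - 20) = 477 + 2013 = 2490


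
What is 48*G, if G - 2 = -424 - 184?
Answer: -29088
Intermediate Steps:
G = -606 (G = 2 + (-424 - 184) = 2 - 608 = -606)
48*G = 48*(-606) = -29088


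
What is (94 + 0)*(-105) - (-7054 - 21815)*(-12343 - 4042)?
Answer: -473028435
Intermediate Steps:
(94 + 0)*(-105) - (-7054 - 21815)*(-12343 - 4042) = 94*(-105) - (-28869)*(-16385) = -9870 - 1*473018565 = -9870 - 473018565 = -473028435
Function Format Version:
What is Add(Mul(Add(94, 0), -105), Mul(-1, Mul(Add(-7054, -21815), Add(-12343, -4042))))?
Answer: -473028435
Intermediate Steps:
Add(Mul(Add(94, 0), -105), Mul(-1, Mul(Add(-7054, -21815), Add(-12343, -4042)))) = Add(Mul(94, -105), Mul(-1, Mul(-28869, -16385))) = Add(-9870, Mul(-1, 473018565)) = Add(-9870, -473018565) = -473028435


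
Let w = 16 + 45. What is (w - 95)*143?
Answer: -4862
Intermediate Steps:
w = 61
(w - 95)*143 = (61 - 95)*143 = -34*143 = -4862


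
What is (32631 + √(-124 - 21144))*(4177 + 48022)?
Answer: 1703305569 + 104398*I*√5317 ≈ 1.7033e+9 + 7.6125e+6*I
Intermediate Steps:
(32631 + √(-124 - 21144))*(4177 + 48022) = (32631 + √(-21268))*52199 = (32631 + 2*I*√5317)*52199 = 1703305569 + 104398*I*√5317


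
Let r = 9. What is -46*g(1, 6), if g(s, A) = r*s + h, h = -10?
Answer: 46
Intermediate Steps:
g(s, A) = -10 + 9*s (g(s, A) = 9*s - 10 = -10 + 9*s)
-46*g(1, 6) = -46*(-10 + 9*1) = -46*(-10 + 9) = -46*(-1) = 46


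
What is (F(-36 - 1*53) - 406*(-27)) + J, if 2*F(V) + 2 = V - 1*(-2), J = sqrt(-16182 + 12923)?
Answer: 21835/2 + I*sqrt(3259) ≈ 10918.0 + 57.088*I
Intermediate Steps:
J = I*sqrt(3259) (J = sqrt(-3259) = I*sqrt(3259) ≈ 57.088*I)
F(V) = V/2 (F(V) = -1 + (V - 1*(-2))/2 = -1 + (V + 2)/2 = -1 + (2 + V)/2 = -1 + (1 + V/2) = V/2)
(F(-36 - 1*53) - 406*(-27)) + J = ((-36 - 1*53)/2 - 406*(-27)) + I*sqrt(3259) = ((-36 - 53)/2 + 10962) + I*sqrt(3259) = ((1/2)*(-89) + 10962) + I*sqrt(3259) = (-89/2 + 10962) + I*sqrt(3259) = 21835/2 + I*sqrt(3259)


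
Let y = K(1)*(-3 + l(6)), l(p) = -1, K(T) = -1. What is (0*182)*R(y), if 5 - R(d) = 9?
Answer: 0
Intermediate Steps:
y = 4 (y = -(-3 - 1) = -1*(-4) = 4)
R(d) = -4 (R(d) = 5 - 1*9 = 5 - 9 = -4)
(0*182)*R(y) = (0*182)*(-4) = 0*(-4) = 0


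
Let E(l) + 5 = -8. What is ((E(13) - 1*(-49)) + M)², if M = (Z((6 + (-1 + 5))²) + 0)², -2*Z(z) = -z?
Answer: 6431296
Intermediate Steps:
E(l) = -13 (E(l) = -5 - 8 = -13)
Z(z) = z/2 (Z(z) = -(-1)*z/2 = z/2)
M = 2500 (M = ((6 + (-1 + 5))²/2 + 0)² = ((6 + 4)²/2 + 0)² = ((½)*10² + 0)² = ((½)*100 + 0)² = (50 + 0)² = 50² = 2500)
((E(13) - 1*(-49)) + M)² = ((-13 - 1*(-49)) + 2500)² = ((-13 + 49) + 2500)² = (36 + 2500)² = 2536² = 6431296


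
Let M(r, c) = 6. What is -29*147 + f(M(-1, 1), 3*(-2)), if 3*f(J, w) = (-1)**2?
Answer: -12788/3 ≈ -4262.7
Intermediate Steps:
f(J, w) = 1/3 (f(J, w) = (1/3)*(-1)**2 = (1/3)*1 = 1/3)
-29*147 + f(M(-1, 1), 3*(-2)) = -29*147 + 1/3 = -4263 + 1/3 = -12788/3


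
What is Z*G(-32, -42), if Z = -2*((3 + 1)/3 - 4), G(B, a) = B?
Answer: -512/3 ≈ -170.67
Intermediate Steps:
Z = 16/3 (Z = -2*(4*(⅓) - 4) = -2*(4/3 - 4) = -2*(-8/3) = 16/3 ≈ 5.3333)
Z*G(-32, -42) = (16/3)*(-32) = -512/3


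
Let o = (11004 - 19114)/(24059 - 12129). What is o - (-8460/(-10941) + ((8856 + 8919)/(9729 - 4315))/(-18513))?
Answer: -70396723444021/48453901276858 ≈ -1.4529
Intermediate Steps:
o = -811/1193 (o = -8110/11930 = -8110*1/11930 = -811/1193 ≈ -0.67980)
o - (-8460/(-10941) + ((8856 + 8919)/(9729 - 4315))/(-18513)) = -811/1193 - (-8460/(-10941) + ((8856 + 8919)/(9729 - 4315))/(-18513)) = -811/1193 - (-8460*(-1/10941) + (17775/5414)*(-1/18513)) = -811/1193 - (2820/3647 + (17775*(1/5414))*(-1/18513)) = -811/1193 - (2820/3647 + (17775/5414)*(-1/18513)) = -811/1193 - (2820/3647 - 1975/11136598) = -811/1193 - 1*31398003535/40615172906 = -811/1193 - 31398003535/40615172906 = -70396723444021/48453901276858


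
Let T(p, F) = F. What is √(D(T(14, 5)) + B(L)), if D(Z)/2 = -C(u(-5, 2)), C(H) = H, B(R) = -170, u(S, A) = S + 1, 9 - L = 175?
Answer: 9*I*√2 ≈ 12.728*I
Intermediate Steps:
L = -166 (L = 9 - 1*175 = 9 - 175 = -166)
u(S, A) = 1 + S
D(Z) = 8 (D(Z) = 2*(-(1 - 5)) = 2*(-1*(-4)) = 2*4 = 8)
√(D(T(14, 5)) + B(L)) = √(8 - 170) = √(-162) = 9*I*√2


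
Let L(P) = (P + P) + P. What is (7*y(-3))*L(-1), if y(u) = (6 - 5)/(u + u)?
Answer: 7/2 ≈ 3.5000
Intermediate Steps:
y(u) = 1/(2*u)
L(P) = 3*P (L(P) = 2*P + P = 3*P)
(7*y(-3))*L(-1) = (7*((½)/(-3)))*(3*(-1)) = (7*((½)*(-⅓)))*(-3) = (7*(-⅙))*(-3) = -7/6*(-3) = 7/2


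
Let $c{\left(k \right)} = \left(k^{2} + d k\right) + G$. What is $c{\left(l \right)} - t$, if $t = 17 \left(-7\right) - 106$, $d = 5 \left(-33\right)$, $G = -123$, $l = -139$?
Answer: $42358$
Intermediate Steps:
$d = -165$
$c{\left(k \right)} = -123 + k^{2} - 165 k$ ($c{\left(k \right)} = \left(k^{2} - 165 k\right) - 123 = -123 + k^{2} - 165 k$)
$t = -225$ ($t = -119 - 106 = -225$)
$c{\left(l \right)} - t = \left(-123 + \left(-139\right)^{2} - -22935\right) - -225 = \left(-123 + 19321 + 22935\right) + 225 = 42133 + 225 = 42358$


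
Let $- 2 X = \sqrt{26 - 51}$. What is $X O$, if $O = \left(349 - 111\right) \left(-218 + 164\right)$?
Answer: $32130 i \approx 32130.0 i$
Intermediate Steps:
$O = -12852$ ($O = 238 \left(-54\right) = -12852$)
$X = - \frac{5 i}{2}$ ($X = - \frac{\sqrt{26 - 51}}{2} = - \frac{\sqrt{-25}}{2} = - \frac{5 i}{2} \approx - 2.5 i$)
$X O = - \frac{5 i}{2} \left(-12852\right) = 32130 i$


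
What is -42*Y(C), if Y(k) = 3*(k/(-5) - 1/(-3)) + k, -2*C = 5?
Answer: 0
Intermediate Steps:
C = -5/2 (C = -1/2*5 = -5/2 ≈ -2.5000)
Y(k) = 1 + 2*k/5 (Y(k) = 3*(k*(-1/5) - 1*(-1/3)) + k = 3*(-k/5 + 1/3) + k = 3*(1/3 - k/5) + k = (1 - 3*k/5) + k = 1 + 2*k/5)
-42*Y(C) = -42*(1 + (2/5)*(-5/2)) = -42*(1 - 1) = -42*0 = 0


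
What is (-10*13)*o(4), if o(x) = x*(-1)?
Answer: 520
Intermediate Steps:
o(x) = -x
(-10*13)*o(4) = (-10*13)*(-1*4) = -130*(-4) = 520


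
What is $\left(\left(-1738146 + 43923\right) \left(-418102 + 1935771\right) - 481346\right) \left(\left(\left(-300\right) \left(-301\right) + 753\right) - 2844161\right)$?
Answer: $7078984578520762564$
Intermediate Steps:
$\left(\left(-1738146 + 43923\right) \left(-418102 + 1935771\right) - 481346\right) \left(\left(\left(-300\right) \left(-301\right) + 753\right) - 2844161\right) = \left(\left(-1694223\right) 1517669 - 481346\right) \left(\left(90300 + 753\right) - 2844161\right) = \left(-2571269726187 - 481346\right) \left(91053 - 2844161\right) = \left(-2571270207533\right) \left(-2753108\right) = 7078984578520762564$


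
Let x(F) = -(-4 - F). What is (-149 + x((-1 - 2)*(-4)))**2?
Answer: 17689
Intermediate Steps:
x(F) = 4 + F
(-149 + x((-1 - 2)*(-4)))**2 = (-149 + (4 + (-1 - 2)*(-4)))**2 = (-149 + (4 - 3*(-4)))**2 = (-149 + (4 + 12))**2 = (-149 + 16)**2 = (-133)**2 = 17689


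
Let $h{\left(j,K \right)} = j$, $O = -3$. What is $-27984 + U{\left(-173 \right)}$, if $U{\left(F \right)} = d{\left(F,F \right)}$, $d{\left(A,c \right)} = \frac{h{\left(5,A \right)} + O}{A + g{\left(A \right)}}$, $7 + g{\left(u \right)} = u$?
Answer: $- \frac{9878354}{353} \approx -27984.0$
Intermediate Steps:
$g{\left(u \right)} = -7 + u$
$d{\left(A,c \right)} = \frac{2}{-7 + 2 A}$ ($d{\left(A,c \right)} = \frac{5 - 3}{A + \left(-7 + A\right)} = \frac{2}{-7 + 2 A}$)
$U{\left(F \right)} = \frac{2}{-7 + 2 F}$
$-27984 + U{\left(-173 \right)} = -27984 + \frac{2}{-7 + 2 \left(-173\right)} = -27984 + \frac{2}{-7 - 346} = -27984 + \frac{2}{-353} = -27984 + 2 \left(- \frac{1}{353}\right) = -27984 - \frac{2}{353} = - \frac{9878354}{353}$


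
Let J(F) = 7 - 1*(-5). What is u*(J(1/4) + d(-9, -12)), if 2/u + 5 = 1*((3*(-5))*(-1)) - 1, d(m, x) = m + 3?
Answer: 4/3 ≈ 1.3333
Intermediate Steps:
J(F) = 12 (J(F) = 7 + 5 = 12)
d(m, x) = 3 + m
u = 2/9 (u = 2/(-5 + (1*((3*(-5))*(-1)) - 1)) = 2/(-5 + (1*(-15*(-1)) - 1)) = 2/(-5 + (1*15 - 1)) = 2/(-5 + (15 - 1)) = 2/(-5 + 14) = 2/9 ≈ 0.22222)
u*(J(1/4) + d(-9, -12)) = 2*(12 + (3 - 9))/9 = 2*(12 - 6)/9 = (2/9)*6 = 4/3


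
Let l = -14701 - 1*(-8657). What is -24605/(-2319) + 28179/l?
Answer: 83365519/14016036 ≈ 5.9479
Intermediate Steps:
l = -6044 (l = -14701 + 8657 = -6044)
-24605/(-2319) + 28179/l = -24605/(-2319) + 28179/(-6044) = -24605*(-1/2319) + 28179*(-1/6044) = 24605/2319 - 28179/6044 = 83365519/14016036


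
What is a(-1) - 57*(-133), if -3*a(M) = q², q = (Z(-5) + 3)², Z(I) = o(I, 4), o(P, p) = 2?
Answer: 22118/3 ≈ 7372.7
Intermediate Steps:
Z(I) = 2
q = 25 (q = (2 + 3)² = 5² = 25)
a(M) = -625/3 (a(M) = -⅓*25² = -⅓*625 = -625/3)
a(-1) - 57*(-133) = -625/3 - 57*(-133) = -625/3 + 7581 = 22118/3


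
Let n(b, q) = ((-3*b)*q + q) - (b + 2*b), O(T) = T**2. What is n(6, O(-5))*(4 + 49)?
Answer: -23479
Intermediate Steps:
n(b, q) = q - 3*b - 3*b*q (n(b, q) = (-3*b*q + q) - 3*b = (q - 3*b*q) - 3*b = q - 3*b - 3*b*q)
n(6, O(-5))*(4 + 49) = ((-5)**2 - 3*6 - 3*6*(-5)**2)*(4 + 49) = (25 - 18 - 3*6*25)*53 = (25 - 18 - 450)*53 = -443*53 = -23479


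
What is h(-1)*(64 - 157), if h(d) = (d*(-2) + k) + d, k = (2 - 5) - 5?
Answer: 651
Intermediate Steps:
k = -8 (k = -3 - 5 = -8)
h(d) = -8 - d (h(d) = (d*(-2) - 8) + d = (-2*d - 8) + d = (-8 - 2*d) + d = -8 - d)
h(-1)*(64 - 157) = (-8 - 1*(-1))*(64 - 157) = (-8 + 1)*(-93) = -7*(-93) = 651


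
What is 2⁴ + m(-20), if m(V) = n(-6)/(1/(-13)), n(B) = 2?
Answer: -10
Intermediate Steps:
m(V) = -26 (m(V) = 2/(1/(-13)) = 2/(-1/13) = 2*(-13) = -26)
2⁴ + m(-20) = 2⁴ - 26 = 16 - 26 = -10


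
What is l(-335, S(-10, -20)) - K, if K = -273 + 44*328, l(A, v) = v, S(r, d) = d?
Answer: -14179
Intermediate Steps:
K = 14159 (K = -273 + 14432 = 14159)
l(-335, S(-10, -20)) - K = -20 - 1*14159 = -20 - 14159 = -14179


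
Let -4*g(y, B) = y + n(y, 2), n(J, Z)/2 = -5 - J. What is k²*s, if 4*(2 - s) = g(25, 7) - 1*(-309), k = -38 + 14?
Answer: -44604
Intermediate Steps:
n(J, Z) = -10 - 2*J (n(J, Z) = 2*(-5 - J) = -10 - 2*J)
k = -24
g(y, B) = 5/2 + y/4 (g(y, B) = -(y + (-10 - 2*y))/4 = -(-10 - y)/4 = 5/2 + y/4)
s = -1239/16 (s = 2 - ((5/2 + (¼)*25) - 1*(-309))/4 = 2 - ((5/2 + 25/4) + 309)/4 = 2 - (35/4 + 309)/4 = 2 - ¼*1271/4 = 2 - 1271/16 = -1239/16 ≈ -77.438)
k²*s = (-24)²*(-1239/16) = 576*(-1239/16) = -44604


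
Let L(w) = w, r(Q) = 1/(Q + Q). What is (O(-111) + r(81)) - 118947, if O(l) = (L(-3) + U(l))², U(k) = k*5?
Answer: 31171555/162 ≈ 1.9242e+5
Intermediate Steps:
r(Q) = 1/(2*Q)
U(k) = 5*k
O(l) = (-3 + 5*l)²
(O(-111) + r(81)) - 118947 = ((-3 + 5*(-111))² + (½)/81) - 118947 = ((-3 - 555)² + (½)*(1/81)) - 118947 = ((-558)² + 1/162) - 118947 = (311364 + 1/162) - 118947 = 50440969/162 - 118947 = 31171555/162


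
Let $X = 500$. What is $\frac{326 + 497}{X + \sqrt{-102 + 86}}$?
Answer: $\frac{102875}{62504} - \frac{823 i}{62504} \approx 1.6459 - 0.013167 i$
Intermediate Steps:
$\frac{326 + 497}{X + \sqrt{-102 + 86}} = \frac{326 + 497}{500 + \sqrt{-102 + 86}} = \frac{823}{500 + \sqrt{-16}} = \frac{823}{500 + 4 i} = 823 \frac{500 - 4 i}{250016} = \frac{823 \left(500 - 4 i\right)}{250016}$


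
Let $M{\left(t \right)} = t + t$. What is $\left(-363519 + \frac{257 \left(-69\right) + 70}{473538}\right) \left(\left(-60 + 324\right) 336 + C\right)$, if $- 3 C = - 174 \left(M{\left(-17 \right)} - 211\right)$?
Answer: $- \frac{6411701480982595}{236769} \approx -2.708 \cdot 10^{10}$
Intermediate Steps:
$M{\left(t \right)} = 2 t$
$C = -14210$ ($C = - \frac{\left(-174\right) \left(2 \left(-17\right) - 211\right)}{3} = - \frac{\left(-174\right) \left(-34 - 211\right)}{3} = - \frac{\left(-174\right) \left(-245\right)}{3} = \left(- \frac{1}{3}\right) 42630 = -14210$)
$\left(-363519 + \frac{257 \left(-69\right) + 70}{473538}\right) \left(\left(-60 + 324\right) 336 + C\right) = \left(-363519 + \frac{257 \left(-69\right) + 70}{473538}\right) \left(\left(-60 + 324\right) 336 - 14210\right) = \left(-363519 + \left(-17733 + 70\right) \frac{1}{473538}\right) \left(264 \cdot 336 - 14210\right) = \left(-363519 - \frac{17663}{473538}\right) \left(88704 - 14210\right) = \left(-363519 - \frac{17663}{473538}\right) 74494 = \left(- \frac{172140077885}{473538}\right) 74494 = - \frac{6411701480982595}{236769}$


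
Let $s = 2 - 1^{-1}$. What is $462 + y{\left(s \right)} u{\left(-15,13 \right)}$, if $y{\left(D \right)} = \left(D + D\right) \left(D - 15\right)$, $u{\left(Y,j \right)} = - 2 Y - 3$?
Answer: $-294$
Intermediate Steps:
$u{\left(Y,j \right)} = -3 - 2 Y$
$s = 1$ ($s = 2 - 1 = 1$)
$y{\left(D \right)} = 2 D \left(-15 + D\right)$
$462 + y{\left(s \right)} u{\left(-15,13 \right)} = 462 + 2 \cdot 1 \left(-15 + 1\right) \left(-3 - -30\right) = 462 + 2 \cdot 1 \left(-14\right) \left(-3 + 30\right) = 462 - 756 = -294$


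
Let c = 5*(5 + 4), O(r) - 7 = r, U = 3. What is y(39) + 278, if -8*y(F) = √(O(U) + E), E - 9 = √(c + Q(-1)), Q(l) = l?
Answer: 278 - √(19 + 2*√11)/8 ≈ 277.37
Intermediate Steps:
O(r) = 7 + r
c = 45 (c = 5*9 = 45)
E = 9 + 2*√11 (E = 9 + √(45 - 1) = 9 + √44 = 9 + 2*√11 ≈ 15.633)
y(F) = -√(19 + 2*√11)/8 (y(F) = -√((7 + 3) + (9 + 2*√11))/8 = -√(10 + (9 + 2*√11))/8 = -√(19 + 2*√11)/8)
y(39) + 278 = -√(19 + 2*√11)/8 + 278 = 278 - √(19 + 2*√11)/8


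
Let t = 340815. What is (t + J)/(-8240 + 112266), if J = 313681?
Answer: 327248/52013 ≈ 6.2917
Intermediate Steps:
(t + J)/(-8240 + 112266) = (340815 + 313681)/(-8240 + 112266) = 654496/104026 = 654496*(1/104026) = 327248/52013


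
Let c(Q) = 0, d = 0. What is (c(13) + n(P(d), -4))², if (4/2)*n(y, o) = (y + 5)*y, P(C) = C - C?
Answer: 0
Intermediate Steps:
P(C) = 0
n(y, o) = y*(5 + y)/2 (n(y, o) = ((y + 5)*y)/2 = ((5 + y)*y)/2 = (y*(5 + y))/2 = y*(5 + y)/2)
(c(13) + n(P(d), -4))² = (0 + (½)*0*(5 + 0))² = (0 + (½)*0*5)² = (0 + 0)² = 0² = 0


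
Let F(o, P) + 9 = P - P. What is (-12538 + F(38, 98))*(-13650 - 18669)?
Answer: 405506493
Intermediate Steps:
F(o, P) = -9 (F(o, P) = -9 + (P - P) = -9 + 0 = -9)
(-12538 + F(38, 98))*(-13650 - 18669) = (-12538 - 9)*(-13650 - 18669) = -12547*(-32319) = 405506493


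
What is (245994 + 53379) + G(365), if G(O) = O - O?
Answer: 299373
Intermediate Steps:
G(O) = 0
(245994 + 53379) + G(365) = (245994 + 53379) + 0 = 299373 + 0 = 299373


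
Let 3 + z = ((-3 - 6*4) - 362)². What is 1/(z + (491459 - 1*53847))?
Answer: 1/588930 ≈ 1.6980e-6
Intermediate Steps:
z = 151318 (z = -3 + ((-3 - 6*4) - 362)² = -3 + ((-3 - 24) - 362)² = -3 + (-27 - 362)² = -3 + (-389)² = -3 + 151321 = 151318)
1/(z + (491459 - 1*53847)) = 1/(151318 + (491459 - 1*53847)) = 1/(151318 + (491459 - 53847)) = 1/(151318 + 437612) = 1/588930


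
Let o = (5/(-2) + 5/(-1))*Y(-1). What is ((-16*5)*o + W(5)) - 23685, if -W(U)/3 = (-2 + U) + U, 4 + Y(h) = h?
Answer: -26709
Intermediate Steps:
Y(h) = -4 + h
W(U) = 6 - 6*U (W(U) = -3*((-2 + U) + U) = -3*(-2 + 2*U) = 6 - 6*U)
o = 75/2 (o = (5/(-2) + 5/(-1))*(-4 - 1) = (5*(-½) + 5*(-1))*(-5) = (-5/2 - 5)*(-5) = -15/2*(-5) = 75/2 ≈ 37.500)
((-16*5)*o + W(5)) - 23685 = (-16*5*(75/2) + (6 - 6*5)) - 23685 = (-80*75/2 + (6 - 30)) - 23685 = (-3000 - 24) - 23685 = -3024 - 23685 = -26709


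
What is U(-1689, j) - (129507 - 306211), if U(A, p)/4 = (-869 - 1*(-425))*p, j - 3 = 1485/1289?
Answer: 218266304/1289 ≈ 1.6933e+5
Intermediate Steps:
j = 5352/1289 (j = 3 + 1485/1289 = 5352/1289 ≈ 4.1521)
U(A, p) = -1776*p (U(A, p) = 4*((-869 - 1*(-425))*p) = 4*((-869 + 425)*p) = 4*(-444*p) = -1776*p)
U(-1689, j) - (129507 - 306211) = -1776*5352/1289 - (129507 - 306211) = -9505152/1289 - 1*(-176704) = -9505152/1289 + 176704 = 218266304/1289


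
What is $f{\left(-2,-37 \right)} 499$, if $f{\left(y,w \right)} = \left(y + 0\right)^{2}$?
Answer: $1996$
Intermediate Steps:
$f{\left(y,w \right)} = y^{2}$
$f{\left(-2,-37 \right)} 499 = \left(-2\right)^{2} \cdot 499 = 4 \cdot 499 = 1996$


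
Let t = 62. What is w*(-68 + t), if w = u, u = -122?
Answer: 732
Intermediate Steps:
w = -122
w*(-68 + t) = -122*(-68 + 62) = -122*(-6) = 732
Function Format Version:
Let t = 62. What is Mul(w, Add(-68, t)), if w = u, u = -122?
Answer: 732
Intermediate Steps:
w = -122
Mul(w, Add(-68, t)) = Mul(-122, Add(-68, 62)) = Mul(-122, -6) = 732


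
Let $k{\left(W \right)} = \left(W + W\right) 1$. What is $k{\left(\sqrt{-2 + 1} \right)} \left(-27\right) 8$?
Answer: $- 432 i \approx - 432.0 i$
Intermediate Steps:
$k{\left(W \right)} = 2 W$ ($k{\left(W \right)} = 2 W 1 = 2 W$)
$k{\left(\sqrt{-2 + 1} \right)} \left(-27\right) 8 = 2 \sqrt{-2 + 1} \left(-27\right) 8 = 2 \sqrt{-1} \left(-27\right) 8 = 2 i \left(-27\right) 8 = - 54 i 8 = - 432 i$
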